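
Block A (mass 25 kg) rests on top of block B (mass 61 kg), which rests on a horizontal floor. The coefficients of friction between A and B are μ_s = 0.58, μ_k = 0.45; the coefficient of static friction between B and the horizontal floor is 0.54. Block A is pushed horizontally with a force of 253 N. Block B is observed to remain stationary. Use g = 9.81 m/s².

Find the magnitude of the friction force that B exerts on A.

Normal force at the A–B interface: N₁ = m_A g = 245.2 N.
So the A–B interface can sustain at most μ_s N₁ = 142.2 N of static friction.
P = 253 N exceeds that limit, so A slips over B and the interface friction becomes kinetic: f₁ = μ_k N₁ = 0.45×245.2 = 110 N.
By Newton's third law B feels 110 N forward from A. With B stationary, the floor's static friction on B balances it: f₂ = 110 N (well within μ_s(m_A+m_B)g = 455.6 N).

f ≈ 110 N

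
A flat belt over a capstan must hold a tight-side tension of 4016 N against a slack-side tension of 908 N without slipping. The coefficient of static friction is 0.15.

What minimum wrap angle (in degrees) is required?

β_min ≈ 568°

T₂/T₁ = e^{μβ} → β = ln(T₂/T₁)/μ.
β = ln(4016/908)/0.15 = 1.487/0.15 = 9.912 rad.
In degrees: β = 9.912 × 180/π = 568°.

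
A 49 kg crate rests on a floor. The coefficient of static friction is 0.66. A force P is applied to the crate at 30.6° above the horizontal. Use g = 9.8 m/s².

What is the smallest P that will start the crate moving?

P ≈ 265 N

N = m g − P sin α (the pull lifts the crate).
At impending slip, P cos α = μ_s N = μ_s (m g − P sin α).
Solving: P (cos α + μ_s sin α) = μ_s m g → P = 0.66×480/(cos 30.6° + 0.66 sin 30.6°) = 317/1.197 = 265 N.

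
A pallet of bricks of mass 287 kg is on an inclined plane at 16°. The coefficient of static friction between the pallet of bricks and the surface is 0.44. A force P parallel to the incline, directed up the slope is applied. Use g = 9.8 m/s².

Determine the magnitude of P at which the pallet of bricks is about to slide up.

At impending motion up the slope, friction acts down-slope at its limit: f = μ_s N.
P is parallel to the surface, so N = m g cos θ = 2700 N.
Along the incline: P = m g sin θ + μ_s N = 775 + 0.44×2700 = 1960 N.

P ≈ 1960 N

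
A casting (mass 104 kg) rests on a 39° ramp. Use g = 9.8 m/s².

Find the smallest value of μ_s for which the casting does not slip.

At the slip threshold m g sin θ = μ_s m g cos θ, so μ_s,min = tan θ.
μ_s,min = tan 39° = 0.81.

μ_s,min ≈ 0.81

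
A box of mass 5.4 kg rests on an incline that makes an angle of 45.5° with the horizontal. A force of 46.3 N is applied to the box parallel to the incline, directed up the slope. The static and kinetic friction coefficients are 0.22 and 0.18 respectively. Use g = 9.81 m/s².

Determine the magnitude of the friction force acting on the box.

The normal reaction is N = m g cos θ = 37.13 N.
Parallel to the incline, ΣF = 0 gives f = m g sin θ − P = 37.78 − 46.3 = -8.516 N (up-slope positive).
The static-friction ceiling is μ_s N = 0.22 × 37.13 = 8.169 N.
|-8.516| exceeds 8.169 N, so the box slips up-slope; friction is kinetic, f = μ_k N = 0.18×37.13 = 6.68 N.

f ≈ 6.68 N (down the incline)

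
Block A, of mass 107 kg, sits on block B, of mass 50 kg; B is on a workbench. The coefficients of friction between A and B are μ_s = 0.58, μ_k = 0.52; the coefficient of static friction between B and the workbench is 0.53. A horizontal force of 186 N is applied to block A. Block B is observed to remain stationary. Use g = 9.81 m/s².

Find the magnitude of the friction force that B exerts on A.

f ≈ 186 N

Normal force at the A–B interface: N₁ = m_A g = 1050 N.
Maximum static friction on A from B: μ_s N₁ = 0.58×1050 = 608.8 N.
P = 186 N is within that limit, so A and B move together (both at rest); the A–B friction is simply f₁ = P = 186 N.
B experiences an equal 186 N forward from A (third law). B is in equilibrium, so the floor supplies f₂ = 186 N of static friction (limit μ_s(m_A+m_B)g = 816.3 N, not exceeded).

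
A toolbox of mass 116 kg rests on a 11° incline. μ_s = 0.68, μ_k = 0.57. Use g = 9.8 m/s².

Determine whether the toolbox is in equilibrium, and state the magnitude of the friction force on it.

N = m g cos θ = 1120 N.
Down-slope weight component: m g sin θ = 217 N.
μ_s N = 759 N.
217 ≤ 759 N, so it stays put; friction = 217 N.

f ≈ 217 N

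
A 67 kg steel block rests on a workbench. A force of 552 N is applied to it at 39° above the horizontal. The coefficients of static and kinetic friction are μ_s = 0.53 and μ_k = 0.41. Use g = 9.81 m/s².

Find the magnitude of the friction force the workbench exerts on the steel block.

f ≈ 127 N

N = m g − P sin α = 657.3 − 552×sin 39° = 309.9 N.
Horizontally, friction must balance P cos α = 429 N.
The static-friction limit is μ_s N = 164.2 N.
The required friction exceeds μ_s N, so the steel block moves and f = μ_k N = 127 N.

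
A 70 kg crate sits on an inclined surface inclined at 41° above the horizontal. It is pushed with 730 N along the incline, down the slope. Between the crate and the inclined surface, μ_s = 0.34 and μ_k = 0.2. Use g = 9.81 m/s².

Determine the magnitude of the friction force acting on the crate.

Normal force: N = m g cos θ = 70 × 9.81 × cos 41° = 518.3 N.
Parallel to the incline, ΣF = 0 gives f = m g sin θ + P = 450.5 + 730 = 1181 N (up-slope positive).
The static-friction ceiling is μ_s N = 0.34 × 518.3 = 176.2 N.
Since |1181| > 176.2 N, static friction cannot hold it; the crate slides down the incline and kinetic friction applies: f = μ_k N = 0.2 × 518.3 = 104 N.

f ≈ 104 N (up the incline)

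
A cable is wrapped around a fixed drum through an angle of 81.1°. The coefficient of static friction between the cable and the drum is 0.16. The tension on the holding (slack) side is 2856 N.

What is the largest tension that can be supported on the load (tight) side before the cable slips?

At impending slip the capstan equation gives T₂/T₁ = e^{μβ} with β in radians.
β = 81.1° × π/180 = 1.415 rad.
e^{μβ} = e^{0.16×1.415} = 1.254.
T₂ = T₁ · e^{μβ} = 2856 × 1.254 = 3580 N.

T_max ≈ 3580 N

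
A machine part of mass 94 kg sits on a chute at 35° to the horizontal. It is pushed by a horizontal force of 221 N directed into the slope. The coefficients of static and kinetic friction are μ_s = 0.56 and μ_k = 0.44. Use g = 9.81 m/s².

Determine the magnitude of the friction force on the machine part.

f ≈ 348 N (up the incline)

Normal direction: N = m g cos θ + P sin θ = 882.1 N.
Parallel to the incline: P cos θ − m g sin θ = 181 − 528.9 = -347.9 N; the friction needed to balance this is 347.9 N acting up the slope.
The limit of static friction is μ_s N = 494 N.
|f_req| = 347.9 ≤ 494 N → the machine part is in equilibrium; friction equals the required value.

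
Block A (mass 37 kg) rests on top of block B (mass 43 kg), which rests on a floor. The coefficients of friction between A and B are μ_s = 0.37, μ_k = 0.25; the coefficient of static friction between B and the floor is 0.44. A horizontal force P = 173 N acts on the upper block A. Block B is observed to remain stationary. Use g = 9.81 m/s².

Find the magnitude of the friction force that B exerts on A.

f ≈ 90.7 N

Normal force at the A–B interface: N₁ = m_A g = 363 N.
Maximum static friction on A from B: μ_s N₁ = 0.37×363 = 134.3 N.
P = 173 N exceeds that limit, so A slips over B and the interface friction becomes kinetic: f₁ = μ_k N₁ = 0.25×363 = 90.7 N.
By Newton's third law B feels 90.7 N forward from A. With B stationary, the floor's static friction on B balances it: f₂ = 90.7 N (well within μ_s(m_A+m_B)g = 345.3 N).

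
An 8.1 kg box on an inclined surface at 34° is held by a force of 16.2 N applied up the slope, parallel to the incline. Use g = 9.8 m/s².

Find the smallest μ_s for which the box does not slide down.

μ_s,min ≈ 0.428

N = m g cos θ = 65.81 N.
Friction must make up the shortfall along the incline: f = m g sin θ − P = 44.39 − 16.2 = 28.19 N.
At the threshold f = μ_s N, so μ_s,min = 28.19/65.81 = 0.428.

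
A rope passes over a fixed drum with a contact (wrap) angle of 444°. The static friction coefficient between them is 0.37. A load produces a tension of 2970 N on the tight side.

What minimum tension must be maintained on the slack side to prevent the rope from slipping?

T_min ≈ 169 N

Capstan equation at impending slip: T_tight/T_slack = e^{μβ}.
β = 444° = 7.749 rad; e^{μβ} = e^{0.37×7.749} = 17.59.
T_slack = T_tight / e^{μβ} = 2970 / 17.59 = 169 N.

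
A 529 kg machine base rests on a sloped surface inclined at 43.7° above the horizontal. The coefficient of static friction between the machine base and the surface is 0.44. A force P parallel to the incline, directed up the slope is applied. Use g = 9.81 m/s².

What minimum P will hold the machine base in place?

P_min ≈ 1930 N

The machine base tends to slide down (tan θ > μ_s), so at the point of impending slip friction acts up-slope at its limit: f = μ_s N.
P is parallel to the surface, so N = m g cos θ = 3750 N.
Along the incline: P + μ_s N = m g sin θ, so P = 3590 − 0.44×3750 = 1930 N.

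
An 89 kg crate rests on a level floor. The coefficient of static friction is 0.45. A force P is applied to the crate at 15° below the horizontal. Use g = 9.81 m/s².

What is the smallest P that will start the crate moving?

N = m g + P sin α (the push presses the crate into the level floor).
At impending slip, P cos α = μ_s N = μ_s (m g + P sin α).
Solving: P (cos α − μ_s sin α) = μ_s m g → P = 0.45×873/(cos 15° − 0.45 sin 15°) = 393/0.8495 = 463 N.

P ≈ 463 N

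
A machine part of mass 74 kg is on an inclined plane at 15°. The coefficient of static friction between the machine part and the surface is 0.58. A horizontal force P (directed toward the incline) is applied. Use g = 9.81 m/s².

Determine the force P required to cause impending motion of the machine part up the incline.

P ≈ 729 N

At impending motion up the slope, friction acts down-slope at its limit: f = μ_s N.
Perpendicular to the incline: N = m g cos θ + P sin θ.
Along the incline: P cos θ = m g sin θ + μ_s N = m g sin θ + μ_s (m g cos θ + P sin θ).
Solving, P (cos θ − μ_s sin θ) = m g (sin θ + μ_s cos θ), so P = 74×9.81×(sin 15° + 0.58 cos 15°)/(cos 15° − 0.58 sin 15°) = 726×0.8191/0.8158 = 729 N.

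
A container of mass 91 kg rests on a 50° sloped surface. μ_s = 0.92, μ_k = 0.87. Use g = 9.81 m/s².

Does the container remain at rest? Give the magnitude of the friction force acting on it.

N = m g cos θ = 574 N.
Down-slope weight component: m g sin θ = 684 N.
μ_s N = 528 N.
684 > 528 N, so it slides; kinetic friction f = μ_k N = 0.87×574 = 499 N.

f ≈ 499 N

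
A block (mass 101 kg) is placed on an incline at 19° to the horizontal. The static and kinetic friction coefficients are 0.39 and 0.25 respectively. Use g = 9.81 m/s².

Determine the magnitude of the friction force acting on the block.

f ≈ 323 N (up the incline)

Perpendicular to the surface, N = m g cos θ = 101·9.81·cos 19° = 936.8 N.
Along the slope the weight component is m g sin θ = 322.6 N; friction must supply exactly this, acting up-slope.
Maximum static friction available: μ_s N = 0.39 × 936.8 = 365.4 N.
Since |322.6| ≤ 365.4 N, static friction is sufficient; f equals the required value, not μ_s N.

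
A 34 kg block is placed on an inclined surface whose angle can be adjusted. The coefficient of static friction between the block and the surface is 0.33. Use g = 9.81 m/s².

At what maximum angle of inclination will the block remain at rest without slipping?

θ_max ≈ 18.3°

At the slip threshold, m g sin θ = μ_s · m g cos θ, so tan θ = μ_s.
θ_max = arctan(0.33) = 18.3°.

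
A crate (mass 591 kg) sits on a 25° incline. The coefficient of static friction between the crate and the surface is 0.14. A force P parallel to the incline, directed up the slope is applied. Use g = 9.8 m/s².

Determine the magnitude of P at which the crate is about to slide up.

At impending motion up the slope, friction acts down-slope at its limit: f = μ_s N.
P is parallel to the surface, so N = m g cos θ = 5250 N.
Along the incline: P = m g sin θ + μ_s N = 2450 + 0.14×5250 = 3180 N.

P ≈ 3180 N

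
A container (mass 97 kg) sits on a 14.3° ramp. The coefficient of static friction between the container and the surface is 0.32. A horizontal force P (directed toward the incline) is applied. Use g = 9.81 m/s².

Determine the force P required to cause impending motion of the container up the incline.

P ≈ 596 N

At impending motion up the slope, friction acts down-slope at its limit: f = μ_s N.
Perpendicular to the incline: N = m g cos θ + P sin θ.
Along the incline: P cos θ = m g sin θ + μ_s N = m g sin θ + μ_s (m g cos θ + P sin θ).
Solving, P (cos θ − μ_s sin θ) = m g (sin θ + μ_s cos θ), so P = 97×9.81×(sin 14.3° + 0.32 cos 14.3°)/(cos 14.3° − 0.32 sin 14.3°) = 952×0.5571/0.89 = 596 N.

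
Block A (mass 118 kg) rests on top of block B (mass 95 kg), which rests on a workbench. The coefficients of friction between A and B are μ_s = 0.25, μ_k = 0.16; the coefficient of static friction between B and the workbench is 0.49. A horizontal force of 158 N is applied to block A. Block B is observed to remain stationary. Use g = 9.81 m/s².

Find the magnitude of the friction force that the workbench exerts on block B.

f ≈ 158 N

Normal force at the A–B interface: N₁ = m_A g = 1158 N.
So the A–B interface can sustain at most μ_s N₁ = 289.4 N of static friction.
P = 158 N is within that limit, so A and B move together (both at rest); the A–B friction is simply f₁ = P = 158 N.
B experiences an equal 158 N forward from A (third law). B is in equilibrium, so the floor supplies f₂ = 158 N of static friction (limit μ_s(m_A+m_B)g = 1024 N, not exceeded).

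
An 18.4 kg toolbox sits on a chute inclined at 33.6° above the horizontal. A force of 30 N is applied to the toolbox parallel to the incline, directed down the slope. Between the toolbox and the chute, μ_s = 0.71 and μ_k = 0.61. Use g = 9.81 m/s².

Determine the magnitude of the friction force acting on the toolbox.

f ≈ 91.7 N (up the incline)

Normal force: N = m g cos θ = 18.4 × 9.81 × cos 33.6° = 150.3 N.
Parallel to the incline, ΣF = 0 gives f = m g sin θ + P = 99.89 + 30 = 129.9 N (up-slope positive).
Static friction can supply at most μ_s N = 106.7 N.
|129.9| exceeds 106.7 N, so the toolbox slips down-slope; friction is kinetic, f = μ_k N = 0.61×150.3 = 91.7 N.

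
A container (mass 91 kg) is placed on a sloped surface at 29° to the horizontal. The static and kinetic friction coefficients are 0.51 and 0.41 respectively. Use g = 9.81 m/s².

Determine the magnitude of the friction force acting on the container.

f ≈ 320 N (up the incline)

Perpendicular to the surface, N = m g cos θ = 91·9.81·cos 29° = 780.8 N.
For equilibrium along the incline, friction must balance the weight component: f = m g sin θ = 432.8 N up the slope.
The static-friction ceiling is μ_s N = 0.51 × 780.8 = 398.2 N.
|432.8| exceeds 398.2 N, so the container slips down-slope; friction is kinetic, f = μ_k N = 0.41×780.8 = 320 N.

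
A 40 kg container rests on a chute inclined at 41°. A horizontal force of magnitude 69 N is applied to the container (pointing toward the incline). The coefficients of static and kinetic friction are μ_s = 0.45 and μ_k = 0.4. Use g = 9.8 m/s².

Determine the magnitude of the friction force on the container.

f ≈ 136 N (up the incline)

The horizontal push has a component P sin θ into the surface, so N = m g cos θ + P sin θ = 295.8 + 45.27 = 341.1 N.
Along the incline, the net driving force (taking up-slope positive) is P cos θ − m g sin θ = 52.07 − 257.2 = -205.1 N, so equilibrium requires friction f = 205.1 N (up-slope).
Maximum static friction: μ_s N = 0.45 × 341.1 = 153.5 N.
|f_req| = 205.1 > 153.5 N → the container slides down the incline; f = μ_k N = 0.4 × 341.1 = 136 N.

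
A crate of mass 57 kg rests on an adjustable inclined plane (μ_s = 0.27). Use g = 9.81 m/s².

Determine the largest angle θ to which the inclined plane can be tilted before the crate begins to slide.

θ_max ≈ 15.1°

At the slip threshold, m g sin θ = μ_s · m g cos θ, so tan θ = μ_s.
θ_max = arctan(0.27) = 15.1°.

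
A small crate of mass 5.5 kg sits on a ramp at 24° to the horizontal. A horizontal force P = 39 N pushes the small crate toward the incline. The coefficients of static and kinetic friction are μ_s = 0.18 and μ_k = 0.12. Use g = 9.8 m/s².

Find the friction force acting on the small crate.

Resolve perpendicular to the incline: N = m g cos θ + P sin θ = 5.5×9.8×cos 24° + 39×sin 24° = 65.1 N.
Parallel to the incline: P cos θ − m g sin θ = 35.63 − 21.92 = 13.71 N; the friction needed to balance this is 13.71 N acting down the slope.
Maximum static friction: μ_s N = 0.18 × 65.1 = 11.72 N.
|f_req| = 13.71 > 11.72 N → the small crate slides up the incline; f = μ_k N = 0.12 × 65.1 = 7.81 N.

f ≈ 7.81 N (down the incline)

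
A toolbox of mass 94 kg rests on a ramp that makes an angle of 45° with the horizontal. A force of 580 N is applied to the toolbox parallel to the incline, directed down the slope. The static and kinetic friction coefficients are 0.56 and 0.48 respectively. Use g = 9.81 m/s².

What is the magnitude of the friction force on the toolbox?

Perpendicular to the surface, N = m g cos θ = 94·9.81·cos 45° = 652.1 N.
The friction needed for equilibrium is m g sin θ + P = 652.1 + 580 = 1232 N, measured positive up-slope.
The static-friction ceiling is μ_s N = 0.56 × 652.1 = 365.1 N.
Since |1232| > 365.1 N, static friction cannot hold it; the toolbox slides down the incline and kinetic friction applies: f = μ_k N = 0.48 × 652.1 = 313 N.

f ≈ 313 N (up the incline)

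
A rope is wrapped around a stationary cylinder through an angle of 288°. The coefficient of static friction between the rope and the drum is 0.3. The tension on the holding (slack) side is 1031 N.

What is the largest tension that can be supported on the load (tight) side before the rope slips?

T_max ≈ 4660 N

At impending slip the capstan equation gives T₂/T₁ = e^{μβ} with β in radians.
β = 288° × π/180 = 5.027 rad.
e^{μβ} = e^{0.3×5.027} = 4.518.
T₂ = T₁ · e^{μβ} = 1031 × 4.518 = 4660 N.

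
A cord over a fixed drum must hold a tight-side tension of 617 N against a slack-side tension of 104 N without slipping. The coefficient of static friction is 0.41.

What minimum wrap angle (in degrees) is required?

β_min ≈ 249°

T₂/T₁ = e^{μβ} → β = ln(T₂/T₁)/μ.
β = ln(617/104)/0.41 = 1.78/0.41 = 4.343 rad.
In degrees: β = 4.343 × 180/π = 249°.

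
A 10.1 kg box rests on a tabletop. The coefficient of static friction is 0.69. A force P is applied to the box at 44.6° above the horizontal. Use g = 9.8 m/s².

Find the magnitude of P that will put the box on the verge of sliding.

N = m g − P sin α (the pull lifts the box).
At impending slip, P cos α = μ_s N = μ_s (m g − P sin α).
Solving: P (cos α + μ_s sin α) = μ_s m g → P = 0.69×99/(cos 44.6° + 0.69 sin 44.6°) = 68.3/1.197 = 57.1 N.

P ≈ 57.1 N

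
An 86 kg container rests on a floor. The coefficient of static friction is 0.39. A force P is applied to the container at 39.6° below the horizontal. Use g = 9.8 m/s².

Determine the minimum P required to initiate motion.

P ≈ 630 N

N = m g + P sin α (the push presses the container into the floor).
At impending slip, P cos α = μ_s N = μ_s (m g + P sin α).
Solving: P (cos α − μ_s sin α) = μ_s m g → P = 0.39×843/(cos 39.6° − 0.39 sin 39.6°) = 329/0.5219 = 630 N.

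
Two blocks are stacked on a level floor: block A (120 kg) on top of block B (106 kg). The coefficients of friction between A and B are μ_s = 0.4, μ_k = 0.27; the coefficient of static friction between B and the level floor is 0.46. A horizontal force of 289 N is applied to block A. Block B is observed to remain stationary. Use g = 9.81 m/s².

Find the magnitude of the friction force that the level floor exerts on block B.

f ≈ 289 N

The normal force B exerts on A is simply A's weight, N₁ = 1177 N.
Maximum static friction on A from B: μ_s N₁ = 0.4×1177 = 470.9 N.
Since P = 289 N ≤ 470.9 N, A does not slip on B; friction on A equals P = 289 N.
By Newton's third law B feels 289 N forward from A. With B stationary, the floor's static friction on B balances it: f₂ = 289 N (well within μ_s(m_A+m_B)g = 1020 N).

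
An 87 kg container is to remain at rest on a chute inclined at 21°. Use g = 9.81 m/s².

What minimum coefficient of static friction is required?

At the slip threshold m g sin θ = μ_s m g cos θ, so μ_s,min = tan θ.
μ_s,min = tan 21° = 0.384.

μ_s,min ≈ 0.384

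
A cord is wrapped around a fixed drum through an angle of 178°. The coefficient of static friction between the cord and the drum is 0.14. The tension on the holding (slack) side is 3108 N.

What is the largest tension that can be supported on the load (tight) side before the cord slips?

T_max ≈ 4800 N

At impending slip the capstan equation gives T₂/T₁ = e^{μβ} with β in radians.
β = 178° × π/180 = 3.107 rad.
e^{μβ} = e^{0.14×3.107} = 1.545.
T₂ = T₁ · e^{μβ} = 3108 × 1.545 = 4800 N.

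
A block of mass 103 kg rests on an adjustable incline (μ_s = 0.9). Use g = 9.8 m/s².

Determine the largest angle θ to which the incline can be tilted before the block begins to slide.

θ_max ≈ 42°

At the slip threshold, m g sin θ = μ_s · m g cos θ, so tan θ = μ_s.
θ_max = arctan(0.9) = 42°.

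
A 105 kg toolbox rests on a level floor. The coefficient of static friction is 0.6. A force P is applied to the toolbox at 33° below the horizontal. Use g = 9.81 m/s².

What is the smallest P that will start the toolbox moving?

P ≈ 1210 N

N = m g + P sin α (the push presses the toolbox into the level floor).
At impending slip, P cos α = μ_s N = μ_s (m g + P sin α).
Solving: P (cos α − μ_s sin α) = μ_s m g → P = 0.6×1030/(cos 33° − 0.6 sin 33°) = 618/0.5119 = 1210 N.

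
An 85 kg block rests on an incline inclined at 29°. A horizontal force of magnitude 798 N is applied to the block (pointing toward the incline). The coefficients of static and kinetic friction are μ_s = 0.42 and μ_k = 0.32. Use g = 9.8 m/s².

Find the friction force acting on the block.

The horizontal push has a component P sin θ into the surface, so N = m g cos θ + P sin θ = 728.6 + 386.9 = 1115 N.
Along the incline, the net driving force (taking up-slope positive) is P cos θ − m g sin θ = 697.9 − 403.8 = 294.1 N, so equilibrium requires friction f = -294.1 N (down-slope).
The limit of static friction is μ_s N = 468.5 N.
|f_req| = 294.1 ≤ 468.5 N → the block is in equilibrium; friction equals the required value.

f ≈ 294 N (down the incline)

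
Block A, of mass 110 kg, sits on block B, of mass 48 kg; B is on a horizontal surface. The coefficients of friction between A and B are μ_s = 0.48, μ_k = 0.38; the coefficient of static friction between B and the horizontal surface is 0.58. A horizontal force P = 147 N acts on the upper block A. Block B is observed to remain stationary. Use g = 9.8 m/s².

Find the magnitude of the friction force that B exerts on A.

The normal force B exerts on A is simply A's weight, N₁ = 1078 N.
So the A–B interface can sustain at most μ_s N₁ = 517.4 N of static friction.
P = 147 N is within that limit, so A and B move together (both at rest); the A–B friction is simply f₁ = P = 147 N.
B experiences an equal 147 N forward from A (third law). B is in equilibrium, so the floor supplies f₂ = 147 N of static friction (limit μ_s(m_A+m_B)g = 898.1 N, not exceeded).

f ≈ 147 N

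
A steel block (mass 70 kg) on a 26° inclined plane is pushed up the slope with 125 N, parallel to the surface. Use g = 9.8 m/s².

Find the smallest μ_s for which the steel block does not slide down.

μ_s,min ≈ 0.285

N = m g cos θ = 616.6 N.
Friction must make up the shortfall along the incline: f = m g sin θ − P = 300.7 − 125 = 175.7 N.
At the threshold f = μ_s N, so μ_s,min = 175.7/616.6 = 0.285.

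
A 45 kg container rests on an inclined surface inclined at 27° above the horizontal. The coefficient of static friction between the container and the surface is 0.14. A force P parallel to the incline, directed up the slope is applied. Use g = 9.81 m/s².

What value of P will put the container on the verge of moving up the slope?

At impending motion up the slope, friction acts down-slope at its limit: f = μ_s N.
P is parallel to the surface, so N = m g cos θ = 393 N.
Along the incline: P = m g sin θ + μ_s N = 200 + 0.14×393 = 255 N.

P ≈ 255 N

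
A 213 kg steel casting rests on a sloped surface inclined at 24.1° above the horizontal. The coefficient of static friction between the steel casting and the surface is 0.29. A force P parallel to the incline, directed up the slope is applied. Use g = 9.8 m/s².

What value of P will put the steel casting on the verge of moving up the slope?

At impending motion up the slope, friction acts down-slope at its limit: f = μ_s N.
P is parallel to the surface, so N = m g cos θ = 1910 N.
Along the incline: P = m g sin θ + μ_s N = 852 + 0.29×1910 = 1400 N.

P ≈ 1400 N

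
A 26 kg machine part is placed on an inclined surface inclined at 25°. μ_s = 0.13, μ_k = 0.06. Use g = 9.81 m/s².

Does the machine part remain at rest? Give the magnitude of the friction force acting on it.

f ≈ 13.9 N

N = m g cos θ = 231 N.
Down-slope weight component: m g sin θ = 108 N.
μ_s N = 30.1 N.
108 > 30.1 N, so it slides; kinetic friction f = μ_k N = 0.06×231 = 13.9 N.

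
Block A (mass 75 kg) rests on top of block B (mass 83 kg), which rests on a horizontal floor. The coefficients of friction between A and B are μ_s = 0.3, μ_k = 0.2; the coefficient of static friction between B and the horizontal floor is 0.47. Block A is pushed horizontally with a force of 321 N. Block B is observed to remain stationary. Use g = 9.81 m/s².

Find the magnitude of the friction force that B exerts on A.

Between the blocks, N₁ = m_A g = 735.8 N.
So the A–B interface can sustain at most μ_s N₁ = 220.7 N of static friction.
P = 321 N exceeds that limit, so A slips over B and the interface friction becomes kinetic: f₁ = μ_k N₁ = 0.2×735.8 = 147 N.
By Newton's third law B feels 147 N forward from A. With B stationary, the floor's static friction on B balances it: f₂ = 147 N (well within μ_s(m_A+m_B)g = 728.5 N).

f ≈ 147 N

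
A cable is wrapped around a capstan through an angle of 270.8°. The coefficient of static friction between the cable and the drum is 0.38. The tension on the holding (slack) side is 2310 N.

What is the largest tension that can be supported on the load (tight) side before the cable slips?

At impending slip the capstan equation gives T₂/T₁ = e^{μβ} with β in radians.
β = 270.8° × π/180 = 4.726 rad.
e^{μβ} = e^{0.38×4.726} = 6.026.
T₂ = T₁ · e^{μβ} = 2310 × 6.026 = 13900 N.

T_max ≈ 13900 N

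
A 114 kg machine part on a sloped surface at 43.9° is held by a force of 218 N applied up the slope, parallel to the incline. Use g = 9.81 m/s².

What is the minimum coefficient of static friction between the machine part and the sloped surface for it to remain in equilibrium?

N = m g cos θ = 805.8 N.
Friction must make up the shortfall along the incline: f = m g sin θ − P = 775.5 − 218 = 557.5 N.
At the threshold f = μ_s N, so μ_s,min = 557.5/805.8 = 0.692.

μ_s,min ≈ 0.692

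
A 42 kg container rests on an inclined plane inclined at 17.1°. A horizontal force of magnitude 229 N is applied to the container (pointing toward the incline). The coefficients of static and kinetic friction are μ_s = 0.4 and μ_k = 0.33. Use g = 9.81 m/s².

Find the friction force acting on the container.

f ≈ 97.7 N (down the incline)

Resolve perpendicular to the incline: N = m g cos θ + P sin θ = 42×9.81×cos 17.1° + 229×sin 17.1° = 461.1 N.
Parallel to the incline: P cos θ − m g sin θ = 218.9 − 121.2 = 97.73 N; the friction needed to balance this is 97.73 N acting down the slope.
The limit of static friction is μ_s N = 184.5 N.
Since 97.73 N is within the 184.5 N limit, the container stays put and friction is exactly 97.7 N.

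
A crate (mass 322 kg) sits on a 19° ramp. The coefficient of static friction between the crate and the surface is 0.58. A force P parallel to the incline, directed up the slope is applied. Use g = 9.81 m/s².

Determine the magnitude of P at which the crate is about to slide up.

P ≈ 2760 N

At impending motion up the slope, friction acts down-slope at its limit: f = μ_s N.
P is parallel to the surface, so N = m g cos θ = 2990 N.
Along the incline: P = m g sin θ + μ_s N = 1030 + 0.58×2990 = 2760 N.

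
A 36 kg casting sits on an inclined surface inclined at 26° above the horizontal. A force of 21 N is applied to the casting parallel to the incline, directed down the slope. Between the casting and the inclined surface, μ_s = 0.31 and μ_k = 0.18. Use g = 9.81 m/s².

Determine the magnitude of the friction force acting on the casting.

Normal force: N = m g cos θ = 36 × 9.81 × cos 26° = 317.4 N.
Parallel to the incline, ΣF = 0 gives f = m g sin θ + P = 154.8 + 21 = 175.8 N (up-slope positive).
The static-friction ceiling is μ_s N = 0.31 × 317.4 = 98.4 N.
Since |175.8| > 98.4 N, static friction cannot hold it; the casting slides down the incline and kinetic friction applies: f = μ_k N = 0.18 × 317.4 = 57.1 N.

f ≈ 57.1 N (up the incline)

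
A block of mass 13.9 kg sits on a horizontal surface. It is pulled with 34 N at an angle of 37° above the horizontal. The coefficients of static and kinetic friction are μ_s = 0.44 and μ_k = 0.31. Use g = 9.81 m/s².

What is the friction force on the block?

The vertical component of P reduces the normal force: N = m g − P sin α = 136.4 − 20.46 = 115.9 N.
The horizontal driving force is P cos α = 27.15 N, so equilibrium needs friction f = 27.15 N.
μ_s N = 0.44 × 115.9 = 50.99 N.
27.15 ≤ 50.99 N → static; friction equals the required 27.2 N.

f ≈ 27.2 N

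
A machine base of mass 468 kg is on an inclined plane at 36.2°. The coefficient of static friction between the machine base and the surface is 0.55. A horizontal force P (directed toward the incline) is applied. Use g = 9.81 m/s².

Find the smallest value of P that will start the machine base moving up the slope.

P ≈ 9850 N

At impending motion up the slope, friction acts down-slope at its limit: f = μ_s N.
Perpendicular to the incline: N = m g cos θ + P sin θ.
Along the incline: P cos θ = m g sin θ + μ_s N = m g sin θ + μ_s (m g cos θ + P sin θ).
Solving, P (cos θ − μ_s sin θ) = m g (sin θ + μ_s cos θ), so P = 468×9.81×(sin 36.2° + 0.55 cos 36.2°)/(cos 36.2° − 0.55 sin 36.2°) = 4590×1.034/0.4821 = 9850 N.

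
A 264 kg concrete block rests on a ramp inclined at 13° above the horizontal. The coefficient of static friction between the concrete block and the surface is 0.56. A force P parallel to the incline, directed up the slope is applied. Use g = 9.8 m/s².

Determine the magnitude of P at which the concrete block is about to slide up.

At impending motion up the slope, friction acts down-slope at its limit: f = μ_s N.
P is parallel to the surface, so N = m g cos θ = 2520 N.
Along the incline: P = m g sin θ + μ_s N = 582 + 0.56×2520 = 1990 N.

P ≈ 1990 N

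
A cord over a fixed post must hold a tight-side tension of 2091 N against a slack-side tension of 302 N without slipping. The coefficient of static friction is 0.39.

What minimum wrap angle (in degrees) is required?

β_min ≈ 284°

T₂/T₁ = e^{μβ} → β = ln(T₂/T₁)/μ.
β = ln(2091/302)/0.39 = 1.935/0.39 = 4.961 rad.
In degrees: β = 4.961 × 180/π = 284°.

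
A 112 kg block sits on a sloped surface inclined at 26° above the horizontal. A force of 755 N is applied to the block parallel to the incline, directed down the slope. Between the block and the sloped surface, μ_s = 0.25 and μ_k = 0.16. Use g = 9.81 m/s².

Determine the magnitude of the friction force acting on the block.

f ≈ 158 N (up the incline)

The normal reaction is N = m g cos θ = 987.5 N.
For equilibrium along the incline the friction force must supply f = m g sin θ + P = 481.6 + 755 = 1237 N (positive meaning up-slope).
Maximum static friction available: μ_s N = 0.25 × 987.5 = 246.9 N.
Since |1237| > 246.9 N, static friction cannot hold it; the block slides down the incline and kinetic friction applies: f = μ_k N = 0.16 × 987.5 = 158 N.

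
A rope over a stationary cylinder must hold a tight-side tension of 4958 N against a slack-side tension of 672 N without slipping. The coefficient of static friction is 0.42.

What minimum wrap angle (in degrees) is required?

T₂/T₁ = e^{μβ} → β = ln(T₂/T₁)/μ.
β = ln(4958/672)/0.42 = 1.998/0.42 = 4.758 rad.
In degrees: β = 4.758 × 180/π = 273°.

β_min ≈ 273°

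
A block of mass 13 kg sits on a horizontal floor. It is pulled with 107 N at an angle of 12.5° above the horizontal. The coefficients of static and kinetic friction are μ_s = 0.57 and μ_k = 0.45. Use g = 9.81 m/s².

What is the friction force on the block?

Vertical equilibrium gives N = m g − P sin α = 104.4 N.
Horizontally, friction must balance P cos α = 104.5 N.
The static-friction limit is μ_s N = 59.49 N.
104.5 > 59.49 N → the block slides; f = μ_k N = 0.45×104.4 = 47 N.

f ≈ 47 N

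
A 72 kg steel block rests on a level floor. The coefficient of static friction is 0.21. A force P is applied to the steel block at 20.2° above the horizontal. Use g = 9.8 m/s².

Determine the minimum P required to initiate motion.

N = m g − P sin α (the pull lifts the steel block).
At impending slip, P cos α = μ_s N = μ_s (m g − P sin α).
Solving: P (cos α + μ_s sin α) = μ_s m g → P = 0.21×706/(cos 20.2° + 0.21 sin 20.2°) = 148/1.011 = 147 N.

P ≈ 147 N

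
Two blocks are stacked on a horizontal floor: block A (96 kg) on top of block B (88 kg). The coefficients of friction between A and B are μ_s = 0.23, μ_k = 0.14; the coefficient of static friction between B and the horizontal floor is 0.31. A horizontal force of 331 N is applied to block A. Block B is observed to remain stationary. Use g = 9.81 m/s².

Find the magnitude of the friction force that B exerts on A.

f ≈ 132 N

The normal force B exerts on A is simply A's weight, N₁ = 941.8 N.
So the A–B interface can sustain at most μ_s N₁ = 216.6 N of static friction.
P = 331 N exceeds that limit, so A slips over B and the interface friction becomes kinetic: f₁ = μ_k N₁ = 0.14×941.8 = 132 N.
By Newton's third law B feels 132 N forward from A. With B stationary, the floor's static friction on B balances it: f₂ = 132 N (well within μ_s(m_A+m_B)g = 559.6 N).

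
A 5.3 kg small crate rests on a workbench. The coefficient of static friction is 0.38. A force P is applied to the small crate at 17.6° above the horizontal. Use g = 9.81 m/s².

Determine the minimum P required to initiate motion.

N = m g − P sin α (the pull lifts the small crate).
At impending slip, P cos α = μ_s N = μ_s (m g − P sin α).
Solving: P (cos α + μ_s sin α) = μ_s m g → P = 0.38×52/(cos 17.6° + 0.38 sin 17.6°) = 19.8/1.068 = 18.5 N.

P ≈ 18.5 N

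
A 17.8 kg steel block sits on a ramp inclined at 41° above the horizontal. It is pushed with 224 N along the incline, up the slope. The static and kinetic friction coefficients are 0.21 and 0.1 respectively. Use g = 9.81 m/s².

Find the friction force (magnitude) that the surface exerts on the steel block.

f ≈ 13.2 N (down the incline)

The normal reaction is N = m g cos θ = 131.8 N.
Parallel to the incline, ΣF = 0 gives f = m g sin θ − P = 114.6 − 224 = -109.4 N (up-slope positive).
Maximum static friction available: μ_s N = 0.21 × 131.8 = 27.68 N.
Since |-109.4| > 27.68 N, static friction cannot hold it; the steel block slides up the incline and kinetic friction applies: f = μ_k N = 0.1 × 131.8 = 13.2 N.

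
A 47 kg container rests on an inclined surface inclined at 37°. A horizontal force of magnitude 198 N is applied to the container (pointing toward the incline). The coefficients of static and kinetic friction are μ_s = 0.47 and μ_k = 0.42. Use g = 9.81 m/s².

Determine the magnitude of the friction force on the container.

f ≈ 119 N (up the incline)

The horizontal push has a component P sin θ into the surface, so N = m g cos θ + P sin θ = 368.2 + 119.2 = 487.4 N.
Along the incline, the net driving force (taking up-slope positive) is P cos θ − m g sin θ = 158.1 − 277.5 = -119.3 N, so equilibrium requires friction f = 119.3 N (up-slope).
The limit of static friction is μ_s N = 229.1 N.
|f_req| = 119.3 ≤ 229.1 N → the container is in equilibrium; friction equals the required value.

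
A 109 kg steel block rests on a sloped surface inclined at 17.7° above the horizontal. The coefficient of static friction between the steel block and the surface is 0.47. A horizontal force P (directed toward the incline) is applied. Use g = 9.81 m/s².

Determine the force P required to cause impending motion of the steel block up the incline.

At impending motion up the slope, friction acts down-slope at its limit: f = μ_s N.
Perpendicular to the incline: N = m g cos θ + P sin θ.
Along the incline: P cos θ = m g sin θ + μ_s N = m g sin θ + μ_s (m g cos θ + P sin θ).
Solving, P (cos θ − μ_s sin θ) = m g (sin θ + μ_s cos θ), so P = 109×9.81×(sin 17.7° + 0.47 cos 17.7°)/(cos 17.7° − 0.47 sin 17.7°) = 1070×0.7518/0.8098 = 993 N.

P ≈ 993 N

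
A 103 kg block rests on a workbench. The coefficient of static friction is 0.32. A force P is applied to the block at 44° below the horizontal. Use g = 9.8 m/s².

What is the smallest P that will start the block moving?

N = m g + P sin α (the push presses the block into the workbench).
At impending slip, P cos α = μ_s N = μ_s (m g + P sin α).
Solving: P (cos α − μ_s sin α) = μ_s m g → P = 0.32×1010/(cos 44° − 0.32 sin 44°) = 323/0.497 = 650 N.

P ≈ 650 N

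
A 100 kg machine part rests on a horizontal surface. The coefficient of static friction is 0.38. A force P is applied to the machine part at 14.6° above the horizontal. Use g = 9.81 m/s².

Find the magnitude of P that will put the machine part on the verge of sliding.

N = m g − P sin α (the pull lifts the machine part).
At impending slip, P cos α = μ_s N = μ_s (m g − P sin α).
Solving: P (cos α + μ_s sin α) = μ_s m g → P = 0.38×981/(cos 14.6° + 0.38 sin 14.6°) = 373/1.063 = 351 N.

P ≈ 351 N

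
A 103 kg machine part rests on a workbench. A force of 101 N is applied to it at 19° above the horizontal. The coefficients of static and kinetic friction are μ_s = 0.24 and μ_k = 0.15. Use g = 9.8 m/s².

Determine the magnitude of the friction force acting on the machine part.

N = m g − P sin α = 1009 − 101×sin 19° = 976.5 N.
For equilibrium, f = P cos α = 101×cos 19° = 95.5 N.
μ_s N = 0.24 × 976.5 = 234.4 N.
Since 95.5 N does not exceed the limit, the machine part stays at rest and f = 95.5 N.

f ≈ 95.5 N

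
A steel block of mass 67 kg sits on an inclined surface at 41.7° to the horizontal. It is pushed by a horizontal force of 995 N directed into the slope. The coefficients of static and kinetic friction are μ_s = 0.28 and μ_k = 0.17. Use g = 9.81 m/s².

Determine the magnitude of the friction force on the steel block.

The horizontal push has a component P sin θ into the surface, so N = m g cos θ + P sin θ = 490.7 + 661.9 = 1153 N.
Along the incline, the net driving force (taking up-slope positive) is P cos θ − m g sin θ = 742.9 − 437.2 = 305.7 N, so equilibrium requires friction f = -305.7 N (down-slope).
Maximum static friction: μ_s N = 0.28 × 1153 = 322.7 N.
Since 305.7 N is within the 322.7 N limit, the steel block stays put and friction is exactly 306 N.

f ≈ 306 N (down the incline)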